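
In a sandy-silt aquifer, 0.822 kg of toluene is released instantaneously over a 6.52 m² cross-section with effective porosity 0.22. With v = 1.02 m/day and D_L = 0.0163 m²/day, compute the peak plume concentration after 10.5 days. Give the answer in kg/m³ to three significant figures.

The peak of an instantaneous 1D plume sits at x = vt; there the Gaussian factor is 1 and C_max = M/(n_e·A·√(4πDt)), where n_e·A is the pore area the mass is dissolved in.
√(4πDt) = √(4π × 0.0163 × 10.5) = 1.467 m, so C_max = 0.822/(0.22 × 6.52 × 1.467) = 0.391 kg/m³.

0.391 kg/m³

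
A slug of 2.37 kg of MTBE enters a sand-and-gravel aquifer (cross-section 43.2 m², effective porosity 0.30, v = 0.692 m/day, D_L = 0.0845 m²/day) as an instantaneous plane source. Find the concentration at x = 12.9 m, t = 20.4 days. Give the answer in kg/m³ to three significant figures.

0.0317 kg/m³

For an instantaneous plane source, C(x,t) = M/(n_e·A·√(4πDt)) · exp(−(x−vt)²/(4Dt)), with n_e·A the pore (flow) area.
Plume center vt = 0.692 × 20.4 = 14.1168 m, so the well at 12.9 m is 1.2168 m upgradient of the peak.
√(4πDt) = 4.654 m, giving peak height M/(n_e·A·√(4πDt)) = 2.37/(0.30 × 43.2 × 4.654) = 0.03929 kg/m³.
(x−vt)²/(4Dt) = (-1.2168)²/(4 × 0.0845 × 20.4) = 0.2147; exp(−0.2147) = 0.8068.
C = 0.03929 × 0.8068 = 0.0317 kg/m³.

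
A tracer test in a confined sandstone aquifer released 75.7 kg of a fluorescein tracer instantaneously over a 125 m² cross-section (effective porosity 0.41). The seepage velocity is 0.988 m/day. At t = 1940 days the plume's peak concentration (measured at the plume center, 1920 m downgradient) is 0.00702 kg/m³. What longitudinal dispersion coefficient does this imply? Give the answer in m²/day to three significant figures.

At the plume center C_max = M/(n_e·A·√(4πDt)), so D = M²/(4πt·(n_e·A·C_max)²).
n_e·A·C_max = 0.41 × 125 × 0.00702 = 0.3598 kg/m.
D = 75.7²/(4π × 1940 × 0.3598²) = 1.82 m²/day.

1.82 m²/day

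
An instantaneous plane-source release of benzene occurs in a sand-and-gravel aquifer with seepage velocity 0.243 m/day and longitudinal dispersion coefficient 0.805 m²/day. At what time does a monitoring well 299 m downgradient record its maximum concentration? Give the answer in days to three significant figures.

1220 days

For the 1D instantaneous-source solution, setting ∂C/∂t = 0 at fixed x gives v²t² + 2Dt − x² = 0, so t = (√(D² + v²x²) − D)/v².
√(D² + v²x²) = √(0.805² + 0.243² × 299²) = 72.66; v² = 0.059049.
t = (72.66 − 0.805)/0.059049 = 1220 days (vs. the pure-advection estimate x/v = 1230 d).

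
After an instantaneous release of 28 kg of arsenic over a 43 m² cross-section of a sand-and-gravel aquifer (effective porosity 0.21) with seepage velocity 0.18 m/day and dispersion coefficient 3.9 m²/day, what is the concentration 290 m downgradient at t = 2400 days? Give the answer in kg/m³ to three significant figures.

0.00528 kg/m³

For an instantaneous plane source, C(x,t) = M/(n_e·A·√(4πDt)) · exp(−(x−vt)²/(4Dt)), with n_e·A the pore (flow) area.
Plume center vt = 0.18 × 2400 = 432 m, so the well at 290 m is 142 m upgradient of the peak.
√(4πDt) = 343.0 m, giving peak height M/(n_e·A·√(4πDt)) = 28/(0.21 × 43 × 343.0) = 0.009040 kg/m³.
(x−vt)²/(4Dt) = (-142)²/(4 × 3.9 × 2400) = 0.5386; exp(−0.5386) = 0.5836.
C = 0.009040 × 0.5836 = 0.00528 kg/m³.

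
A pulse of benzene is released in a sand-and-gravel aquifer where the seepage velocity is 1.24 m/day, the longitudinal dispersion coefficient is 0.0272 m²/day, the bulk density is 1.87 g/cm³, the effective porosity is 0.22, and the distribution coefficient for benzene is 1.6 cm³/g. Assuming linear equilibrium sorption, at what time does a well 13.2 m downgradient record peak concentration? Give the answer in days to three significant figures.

155 days

Retardation factor R = 1 + ρ_b·K_d/n = 1 + 1.87 × 1.6/0.22 = 14.60.
Sorption retards both mechanisms: v_R = v/R = 0.08493 m/day, D_R = D/R = 0.001863 m²/day.
Peak time from v_R²t² + 2D_R t − x² = 0: t = (√(D_R² + v_R²x²) − D_R)/v_R².
√(D_R² + v_R²x²) = √(0.001863² + 0.08493² × 13.2²) = 1.121; v_R² = 0.007213.
t = (1.121 − 0.001863)/0.007213 = 155 days.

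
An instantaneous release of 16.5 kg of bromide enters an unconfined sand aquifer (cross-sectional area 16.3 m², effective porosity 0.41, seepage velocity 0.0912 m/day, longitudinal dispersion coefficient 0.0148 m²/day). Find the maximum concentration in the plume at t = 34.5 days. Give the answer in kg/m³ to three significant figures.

The peak of an instantaneous 1D plume sits at x = vt; there the Gaussian factor is 1 and C_max = M/(n_e·A·√(4πDt)), where n_e·A is the pore area the mass is dissolved in.
√(4πDt) = √(4π × 0.0148 × 34.5) = 2.533 m, so C_max = 16.5/(0.41 × 16.3 × 2.533) = 0.975 kg/m³.

0.975 kg/m³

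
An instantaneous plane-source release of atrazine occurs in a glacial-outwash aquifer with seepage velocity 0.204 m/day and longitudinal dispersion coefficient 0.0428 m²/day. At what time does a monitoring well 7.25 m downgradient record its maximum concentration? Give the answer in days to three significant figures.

34.5 days

For the 1D instantaneous-source solution, setting ∂C/∂t = 0 at fixed x gives v²t² + 2Dt − x² = 0, so t = (√(D² + v²x²) − D)/v².
√(D² + v²x²) = √(0.0428² + 0.204² × 7.25²) = 1.480; v² = 0.041616.
t = (1.480 − 0.0428)/0.041616 = 34.5 days (vs. the pure-advection estimate x/v = 35.5 d).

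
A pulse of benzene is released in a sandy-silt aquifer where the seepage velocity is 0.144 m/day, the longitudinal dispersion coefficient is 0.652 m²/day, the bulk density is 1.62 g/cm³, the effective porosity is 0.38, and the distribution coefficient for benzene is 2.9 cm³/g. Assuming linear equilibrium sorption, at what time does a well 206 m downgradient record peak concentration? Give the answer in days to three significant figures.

Retardation factor R = 1 + ρ_b·K_d/n = 1 + 1.62 × 2.9/0.38 = 13.36.
Sorption retards both mechanisms: v_R = v/R = 0.01078 m/day, D_R = D/R = 0.04880 m²/day.
Peak time from v_R²t² + 2D_R t − x² = 0: t = (√(D_R² + v_R²x²) − D_R)/v_R².
√(D_R² + v_R²x²) = √(0.04880² + 0.01078² × 206²) = 2.221; v_R² = 0.0001162.
t = (2.221 − 0.04880)/0.0001162 = 18700 days.

18700 days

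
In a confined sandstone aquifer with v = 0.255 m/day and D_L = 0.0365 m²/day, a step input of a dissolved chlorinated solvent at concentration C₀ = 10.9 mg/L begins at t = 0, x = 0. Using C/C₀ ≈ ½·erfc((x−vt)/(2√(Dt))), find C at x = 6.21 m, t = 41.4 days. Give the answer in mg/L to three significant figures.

For a continuous step input, C/C₀ ≈ ½·erfc((x−vt)/(2√(Dt))).
vt = 0.255 × 41.4 = 10.557 m and 2√(Dt) = 2√(0.0365 × 41.4) = 2.459 m.
Argument (x−vt)/(2√(Dt)) = (6.21 − 10.557)/2.459 = -1.768; ½·erfc(-1.768) = 0.9938.
C = 10.9 × 0.9938 = 10.8 mg/L.

10.8 mg/L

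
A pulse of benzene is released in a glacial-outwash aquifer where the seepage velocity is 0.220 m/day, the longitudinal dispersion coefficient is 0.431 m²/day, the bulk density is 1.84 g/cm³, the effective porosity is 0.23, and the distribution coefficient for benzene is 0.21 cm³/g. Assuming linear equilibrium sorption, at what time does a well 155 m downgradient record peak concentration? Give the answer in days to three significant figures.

Retardation factor R = 1 + ρ_b·K_d/n = 1 + 1.84 × 0.21/0.23 = 2.680.
Sorption retards both mechanisms: v_R = v/R = 0.08209 m/day, D_R = D/R = 0.1608 m²/day.
Peak time from v_R²t² + 2D_R t − x² = 0: t = (√(D_R² + v_R²x²) − D_R)/v_R².
√(D_R² + v_R²x²) = √(0.1608² + 0.08209² × 155²) = 12.72; v_R² = 0.006739.
t = (12.72 − 0.1608)/0.006739 = 1860 days.

1860 days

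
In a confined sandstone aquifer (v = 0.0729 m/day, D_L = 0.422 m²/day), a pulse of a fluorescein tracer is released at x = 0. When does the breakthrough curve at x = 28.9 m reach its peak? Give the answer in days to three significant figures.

325 days

For the 1D instantaneous-source solution, setting ∂C/∂t = 0 at fixed x gives v²t² + 2Dt − x² = 0, so t = (√(D² + v²x²) − D)/v².
√(D² + v²x²) = √(0.422² + 0.0729² × 28.9²) = 2.149; v² = 0.00531441.
t = (2.149 − 0.422)/0.00531441 = 325 days (vs. the pure-advection estimate x/v = 396 d).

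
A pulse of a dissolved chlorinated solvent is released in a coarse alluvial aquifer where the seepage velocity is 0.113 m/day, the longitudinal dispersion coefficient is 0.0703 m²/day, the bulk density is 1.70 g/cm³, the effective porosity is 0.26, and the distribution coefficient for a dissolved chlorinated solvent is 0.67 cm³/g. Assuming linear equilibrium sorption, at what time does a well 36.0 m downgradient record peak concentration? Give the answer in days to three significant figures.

Retardation factor R = 1 + ρ_b·K_d/n = 1 + 1.70 × 0.67/0.26 = 5.381.
Sorption retards both mechanisms: v_R = v/R = 0.02100 m/day, D_R = D/R = 0.01306 m²/day.
Peak time from v_R²t² + 2D_R t − x² = 0: t = (√(D_R² + v_R²x²) − D_R)/v_R².
√(D_R² + v_R²x²) = √(0.01306² + 0.02100² × 36.0²) = 0.7561; v_R² = 0.0004410.
t = (0.7561 − 0.01306)/0.0004410 = 1680 days.

1680 days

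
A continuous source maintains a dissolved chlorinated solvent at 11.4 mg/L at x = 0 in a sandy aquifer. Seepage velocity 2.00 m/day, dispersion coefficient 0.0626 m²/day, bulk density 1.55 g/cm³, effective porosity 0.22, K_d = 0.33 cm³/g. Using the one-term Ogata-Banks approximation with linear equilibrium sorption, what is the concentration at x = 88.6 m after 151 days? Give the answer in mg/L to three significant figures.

9.40 mg/L

Retardation factor R = 1 + ρ_b·K_d/n = 1 + 1.55 × 0.33/0.22 = 3.325.
Sorption retards both mechanisms: v_R = v/R = 0.6015 m/day, D_R = D/R = 0.01883 m²/day.
v_R·t = 0.6015 × 151 = 90.8265 m; 2√(D_R t) = 3.372 m; argument = (88.6 − 90.8265)/3.372 = -0.6603.
C = C₀ × ½·erfc(-0.6603) = 11.4 × 0.8248 = 9.40 mg/L.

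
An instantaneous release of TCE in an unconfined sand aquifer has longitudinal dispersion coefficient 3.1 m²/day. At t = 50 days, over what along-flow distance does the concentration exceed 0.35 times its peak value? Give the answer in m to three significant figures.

51.0 m

The plume is Gaussian with σ = √(2Dt) = √(2 × 3.1 × 50) = 17.61 m.
C/C_peak = exp(−Δx²/(2σ²)) = 0.35 ⇒ Δx = σ·√(−2 ln 0.35) = 17.61 × 1.449 = 25.52 m.
Width = 2Δx = 51.0 m.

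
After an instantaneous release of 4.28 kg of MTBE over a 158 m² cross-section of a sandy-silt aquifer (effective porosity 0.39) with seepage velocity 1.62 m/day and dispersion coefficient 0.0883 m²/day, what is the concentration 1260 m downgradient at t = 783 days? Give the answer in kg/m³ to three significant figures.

For an instantaneous plane source, C(x,t) = M/(n_e·A·√(4πDt)) · exp(−(x−vt)²/(4Dt)), with n_e·A the pore (flow) area.
Plume center vt = 1.62 × 783 = 1268.46 m, so the well at 1260 m is 8.46 m upgradient of the peak.
√(4πDt) = 29.48 m, giving peak height M/(n_e·A·√(4πDt)) = 4.28/(0.39 × 158 × 29.48) = 0.002356 kg/m³.
(x−vt)²/(4Dt) = (-8.46)²/(4 × 0.0883 × 783) = 0.2588; exp(−0.2588) = 0.7720.
C = 0.002356 × 0.7720 = 0.00182 kg/m³.

0.00182 kg/m³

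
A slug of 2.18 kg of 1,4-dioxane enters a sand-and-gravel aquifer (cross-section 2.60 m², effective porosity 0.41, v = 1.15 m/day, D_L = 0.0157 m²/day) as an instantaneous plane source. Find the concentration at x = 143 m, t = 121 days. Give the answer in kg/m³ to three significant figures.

For an instantaneous plane source, C(x,t) = M/(n_e·A·√(4πDt)) · exp(−(x−vt)²/(4Dt)), with n_e·A the pore (flow) area.
Plume center vt = 1.15 × 121 = 139.15 m, so the well at 143 m is 3.85 m downgradient of the peak.
√(4πDt) = 4.886 m, giving peak height M/(n_e·A·√(4πDt)) = 2.18/(0.41 × 2.60 × 4.886) = 0.4185 kg/m³.
(x−vt)²/(4Dt) = (3.85)²/(4 × 0.0157 × 121) = 1.951; exp(−1.951) = 0.1421.
C = 0.4185 × 0.1421 = 0.0595 kg/m³.

0.0595 kg/m³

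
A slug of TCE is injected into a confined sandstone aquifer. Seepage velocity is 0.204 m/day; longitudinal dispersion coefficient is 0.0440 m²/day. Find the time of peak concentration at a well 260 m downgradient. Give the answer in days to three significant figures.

For the 1D instantaneous-source solution, setting ∂C/∂t = 0 at fixed x gives v²t² + 2Dt − x² = 0, so t = (√(D² + v²x²) − D)/v².
√(D² + v²x²) = √(0.0440² + 0.204² × 260²) = 53.04; v² = 0.041616.
t = (53.04 − 0.0440)/0.041616 = 1270 days (vs. the pure-advection estimate x/v = 1270 d).

1270 days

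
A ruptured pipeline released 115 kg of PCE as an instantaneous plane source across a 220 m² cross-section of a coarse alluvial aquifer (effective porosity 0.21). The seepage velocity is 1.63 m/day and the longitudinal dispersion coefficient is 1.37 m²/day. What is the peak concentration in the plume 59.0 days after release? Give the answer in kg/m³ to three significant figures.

0.0781 kg/m³

The peak of an instantaneous 1D plume sits at x = vt; there the Gaussian factor is 1 and C_max = M/(n_e·A·√(4πDt)), where n_e·A is the pore area the mass is dissolved in.
√(4πDt) = √(4π × 1.37 × 59.0) = 31.87 m, so C_max = 115/(0.21 × 220 × 31.87) = 0.0781 kg/m³.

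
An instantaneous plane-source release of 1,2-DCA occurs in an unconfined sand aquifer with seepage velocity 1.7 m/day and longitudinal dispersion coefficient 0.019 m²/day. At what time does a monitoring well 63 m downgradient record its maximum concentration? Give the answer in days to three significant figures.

For the 1D instantaneous-source solution, setting ∂C/∂t = 0 at fixed x gives v²t² + 2Dt − x² = 0, so t = (√(D² + v²x²) − D)/v².
√(D² + v²x²) = √(0.019² + 1.7² × 63²) = 107.1; v² = 2.89.
t = (107.1 − 0.019)/2.89 = 37.1 days (vs. the pure-advection estimate x/v = 37.1 d).

37.1 days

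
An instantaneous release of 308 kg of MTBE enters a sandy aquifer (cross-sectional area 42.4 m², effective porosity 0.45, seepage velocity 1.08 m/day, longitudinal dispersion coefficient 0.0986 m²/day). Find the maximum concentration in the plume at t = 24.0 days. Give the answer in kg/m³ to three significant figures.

The peak of an instantaneous 1D plume sits at x = vt; there the Gaussian factor is 1 and C_max = M/(n_e·A·√(4πDt)), where n_e·A is the pore area the mass is dissolved in.
√(4πDt) = √(4π × 0.0986 × 24.0) = 5.453 m, so C_max = 308/(0.45 × 42.4 × 5.453) = 2.96 kg/m³.

2.96 kg/m³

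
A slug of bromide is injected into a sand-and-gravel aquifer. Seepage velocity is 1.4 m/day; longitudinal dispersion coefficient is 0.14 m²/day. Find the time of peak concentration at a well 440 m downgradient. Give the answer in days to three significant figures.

314 days

For the 1D instantaneous-source solution, setting ∂C/∂t = 0 at fixed x gives v²t² + 2Dt − x² = 0, so t = (√(D² + v²x²) − D)/v².
√(D² + v²x²) = √(0.14² + 1.4² × 440²) = 616.0; v² = 1.96.
t = (616.0 − 0.14)/1.96 = 314 days (vs. the pure-advection estimate x/v = 314 d).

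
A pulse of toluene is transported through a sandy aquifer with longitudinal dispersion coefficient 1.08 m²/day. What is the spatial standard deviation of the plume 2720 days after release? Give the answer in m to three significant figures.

76.6 m

Dispersive spreading gives a Gaussian with σ² = 2Dt; advection only shifts the center.
σ = √(2 × 1.08 × 2720) = 76.6 m.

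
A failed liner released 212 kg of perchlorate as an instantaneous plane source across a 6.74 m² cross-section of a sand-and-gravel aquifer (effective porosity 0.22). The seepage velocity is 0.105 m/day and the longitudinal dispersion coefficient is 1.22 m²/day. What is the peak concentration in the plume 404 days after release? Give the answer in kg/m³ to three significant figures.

The peak of an instantaneous 1D plume sits at x = vt; there the Gaussian factor is 1 and C_max = M/(n_e·A·√(4πDt)), where n_e·A is the pore area the mass is dissolved in.
√(4πDt) = √(4π × 1.22 × 404) = 78.70 m, so C_max = 212/(0.22 × 6.74 × 78.70) = 1.82 kg/m³.

1.82 kg/m³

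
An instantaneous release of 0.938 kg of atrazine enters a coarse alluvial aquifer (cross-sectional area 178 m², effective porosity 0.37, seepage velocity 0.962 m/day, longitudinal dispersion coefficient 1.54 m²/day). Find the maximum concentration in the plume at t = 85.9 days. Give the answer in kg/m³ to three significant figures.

The peak of an instantaneous 1D plume sits at x = vt; there the Gaussian factor is 1 and C_max = M/(n_e·A·√(4πDt)), where n_e·A is the pore area the mass is dissolved in.
√(4πDt) = √(4π × 1.54 × 85.9) = 40.77 m, so C_max = 0.938/(0.37 × 178 × 40.77) = 0.000349 kg/m³.

0.000349 kg/m³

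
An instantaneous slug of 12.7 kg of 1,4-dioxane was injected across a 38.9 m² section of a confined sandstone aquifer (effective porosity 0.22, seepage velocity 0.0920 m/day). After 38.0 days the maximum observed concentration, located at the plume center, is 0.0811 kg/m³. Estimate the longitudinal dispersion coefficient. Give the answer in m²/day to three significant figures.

0.701 m²/day

At the plume center C_max = M/(n_e·A·√(4πDt)), so D = M²/(4πt·(n_e·A·C_max)²).
n_e·A·C_max = 0.22 × 38.9 × 0.0811 = 0.6941 kg/m.
D = 12.7²/(4π × 38.0 × 0.6941²) = 0.701 m²/day.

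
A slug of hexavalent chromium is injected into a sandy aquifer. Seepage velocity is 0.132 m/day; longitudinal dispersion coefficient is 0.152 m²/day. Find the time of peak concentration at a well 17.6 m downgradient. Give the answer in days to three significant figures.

For the 1D instantaneous-source solution, setting ∂C/∂t = 0 at fixed x gives v²t² + 2Dt − x² = 0, so t = (√(D² + v²x²) − D)/v².
√(D² + v²x²) = √(0.152² + 0.132² × 17.6²) = 2.328; v² = 0.017424.
t = (2.328 − 0.152)/0.017424 = 125 days (vs. the pure-advection estimate x/v = 133 d).

125 days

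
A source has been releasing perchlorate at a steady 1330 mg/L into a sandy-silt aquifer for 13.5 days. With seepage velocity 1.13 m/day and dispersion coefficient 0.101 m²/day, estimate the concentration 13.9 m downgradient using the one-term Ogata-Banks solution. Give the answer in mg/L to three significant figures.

1060 mg/L

For a continuous step input, C/C₀ ≈ ½·erfc((x−vt)/(2√(Dt))).
vt = 1.13 × 13.5 = 15.255 m and 2√(Dt) = 2√(0.101 × 13.5) = 2.335 m.
Argument (x−vt)/(2√(Dt)) = (13.9 − 15.255)/2.335 = -0.5803; ½·erfc(-0.5803) = 0.7941.
C = 1330 × 0.7941 = 1060 mg/L.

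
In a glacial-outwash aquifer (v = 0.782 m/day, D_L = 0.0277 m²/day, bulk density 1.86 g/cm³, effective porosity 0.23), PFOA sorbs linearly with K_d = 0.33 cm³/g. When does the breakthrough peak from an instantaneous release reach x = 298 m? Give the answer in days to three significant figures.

1400 days

Retardation factor R = 1 + ρ_b·K_d/n = 1 + 1.86 × 0.33/0.23 = 3.669.
Sorption retards both mechanisms: v_R = v/R = 0.2131 m/day, D_R = D/R = 0.007550 m²/day.
Peak time from v_R²t² + 2D_R t − x² = 0: t = (√(D_R² + v_R²x²) − D_R)/v_R².
√(D_R² + v_R²x²) = √(0.007550² + 0.2131² × 298²) = 63.50; v_R² = 0.04541.
t = (63.50 − 0.007550)/0.04541 = 1400 days.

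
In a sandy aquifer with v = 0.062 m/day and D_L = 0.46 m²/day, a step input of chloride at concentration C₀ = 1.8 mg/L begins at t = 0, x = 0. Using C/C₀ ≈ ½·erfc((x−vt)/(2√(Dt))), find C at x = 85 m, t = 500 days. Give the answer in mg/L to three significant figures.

For a continuous step input, C/C₀ ≈ ½·erfc((x−vt)/(2√(Dt))).
vt = 0.062 × 500 = 31 m and 2√(Dt) = 2√(0.46 × 500) = 30.33 m.
Argument (x−vt)/(2√(Dt)) = (85 − 31)/30.33 = 1.780; ½·erfc(1.780) = 0.005913.
C = 1.8 × 0.005913 = 0.0106 mg/L.

0.0106 mg/L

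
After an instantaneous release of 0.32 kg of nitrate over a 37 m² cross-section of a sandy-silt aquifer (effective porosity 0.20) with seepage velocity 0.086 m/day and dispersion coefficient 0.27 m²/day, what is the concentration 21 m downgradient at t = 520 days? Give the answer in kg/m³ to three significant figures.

For an instantaneous plane source, C(x,t) = M/(n_e·A·√(4πDt)) · exp(−(x−vt)²/(4Dt)), with n_e·A the pore (flow) area.
Plume center vt = 0.086 × 520 = 44.72 m, so the well at 21 m is 23.72 m upgradient of the peak.
√(4πDt) = 42.00 m, giving peak height M/(n_e·A·√(4πDt)) = 0.32/(0.20 × 37 × 42.00) = 0.001030 kg/m³.
(x−vt)²/(4Dt) = (-23.72)²/(4 × 0.27 × 520) = 1.002; exp(−1.002) = 0.3671.
C = 0.001030 × 0.3671 = 0.000378 kg/m³.

0.000378 kg/m³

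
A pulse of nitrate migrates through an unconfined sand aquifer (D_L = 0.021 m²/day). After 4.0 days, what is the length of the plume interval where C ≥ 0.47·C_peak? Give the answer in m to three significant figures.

The plume is Gaussian with σ = √(2Dt) = √(2 × 0.021 × 4.0) = 0.4099 m.
C/C_peak = exp(−Δx²/(2σ²)) = 0.47 ⇒ Δx = σ·√(−2 ln 0.47) = 0.4099 × 1.229 = 0.5038 m.
Width = 2Δx = 1.01 m.

1.01 m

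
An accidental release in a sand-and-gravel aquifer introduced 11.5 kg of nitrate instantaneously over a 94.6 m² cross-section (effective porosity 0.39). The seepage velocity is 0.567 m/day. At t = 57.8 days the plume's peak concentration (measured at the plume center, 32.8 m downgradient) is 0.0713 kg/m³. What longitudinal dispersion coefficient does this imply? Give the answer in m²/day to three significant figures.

At the plume center C_max = M/(n_e·A·√(4πDt)), so D = M²/(4πt·(n_e·A·C_max)²).
n_e·A·C_max = 0.39 × 94.6 × 0.0713 = 2.631 kg/m.
D = 11.5²/(4π × 57.8 × 2.631²) = 0.0263 m²/day.

0.0263 m²/day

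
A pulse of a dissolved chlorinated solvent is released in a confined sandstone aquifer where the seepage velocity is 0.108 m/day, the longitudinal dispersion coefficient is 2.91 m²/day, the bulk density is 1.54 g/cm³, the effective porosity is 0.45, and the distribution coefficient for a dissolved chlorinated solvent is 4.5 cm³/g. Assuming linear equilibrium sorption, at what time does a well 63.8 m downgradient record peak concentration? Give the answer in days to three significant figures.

Retardation factor R = 1 + ρ_b·K_d/n = 1 + 1.54 × 4.5/0.45 = 16.40.
Sorption retards both mechanisms: v_R = v/R = 0.006585 m/day, D_R = D/R = 0.1774 m²/day.
Peak time from v_R²t² + 2D_R t − x² = 0: t = (√(D_R² + v_R²x²) − D_R)/v_R².
√(D_R² + v_R²x²) = √(0.1774² + 0.006585² × 63.8²) = 0.4560; v_R² = 4.336e-05.
t = (0.4560 − 0.1774)/4.336e-05 = 6430 days.

6430 days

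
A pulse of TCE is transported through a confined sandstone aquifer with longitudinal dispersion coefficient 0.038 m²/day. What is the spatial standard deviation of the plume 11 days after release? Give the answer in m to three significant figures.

0.914 m

Dispersive spreading gives a Gaussian with σ² = 2Dt; advection only shifts the center.
σ = √(2 × 0.038 × 11) = 0.914 m.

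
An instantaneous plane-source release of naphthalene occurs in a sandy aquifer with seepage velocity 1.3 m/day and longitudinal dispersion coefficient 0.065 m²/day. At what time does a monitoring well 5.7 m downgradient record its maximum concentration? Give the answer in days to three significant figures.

4.35 days

For the 1D instantaneous-source solution, setting ∂C/∂t = 0 at fixed x gives v²t² + 2Dt − x² = 0, so t = (√(D² + v²x²) − D)/v².
√(D² + v²x²) = √(0.065² + 1.3² × 5.7²) = 7.410; v² = 1.69.
t = (7.410 − 0.065)/1.69 = 4.35 days (vs. the pure-advection estimate x/v = 4.38 d).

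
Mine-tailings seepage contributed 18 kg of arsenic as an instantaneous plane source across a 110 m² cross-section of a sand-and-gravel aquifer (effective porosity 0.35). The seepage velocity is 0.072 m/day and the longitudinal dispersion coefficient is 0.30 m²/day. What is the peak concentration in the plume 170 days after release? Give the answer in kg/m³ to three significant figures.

The peak of an instantaneous 1D plume sits at x = vt; there the Gaussian factor is 1 and C_max = M/(n_e·A·√(4πDt)), where n_e·A is the pore area the mass is dissolved in.
√(4πDt) = √(4π × 0.30 × 170) = 25.32 m, so C_max = 18/(0.35 × 110 × 25.32) = 0.0185 kg/m³.

0.0185 kg/m³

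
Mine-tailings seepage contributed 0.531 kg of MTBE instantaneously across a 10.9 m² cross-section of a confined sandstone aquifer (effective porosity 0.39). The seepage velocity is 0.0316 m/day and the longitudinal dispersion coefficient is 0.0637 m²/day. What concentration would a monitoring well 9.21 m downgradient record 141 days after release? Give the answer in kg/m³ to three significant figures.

For an instantaneous plane source, C(x,t) = M/(n_e·A·√(4πDt)) · exp(−(x−vt)²/(4Dt)), with n_e·A the pore (flow) area.
Plume center vt = 0.0316 × 141 = 4.4556 m, so the well at 9.21 m is 4.7544 m downgradient of the peak.
√(4πDt) = 10.62 m, giving peak height M/(n_e·A·√(4πDt)) = 0.531/(0.39 × 10.9 × 10.62) = 0.01176 kg/m³.
(x−vt)²/(4Dt) = (4.7544)²/(4 × 0.0637 × 141) = 0.6292; exp(−0.6292) = 0.5330.
C = 0.01176 × 0.5330 = 0.00627 kg/m³.

0.00627 kg/m³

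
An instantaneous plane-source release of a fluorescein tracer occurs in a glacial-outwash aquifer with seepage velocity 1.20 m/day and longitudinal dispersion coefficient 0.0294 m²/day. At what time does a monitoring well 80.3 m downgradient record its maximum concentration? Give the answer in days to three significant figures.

66.9 days

For the 1D instantaneous-source solution, setting ∂C/∂t = 0 at fixed x gives v²t² + 2Dt − x² = 0, so t = (√(D² + v²x²) − D)/v².
√(D² + v²x²) = √(0.0294² + 1.20² × 80.3²) = 96.36; v² = 1.44.
t = (96.36 − 0.0294)/1.44 = 66.9 days (vs. the pure-advection estimate x/v = 66.9 d).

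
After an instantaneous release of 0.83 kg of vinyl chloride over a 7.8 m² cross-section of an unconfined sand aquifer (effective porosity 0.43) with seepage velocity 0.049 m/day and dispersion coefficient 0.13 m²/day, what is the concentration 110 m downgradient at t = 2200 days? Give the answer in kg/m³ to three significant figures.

0.00411 kg/m³

For an instantaneous plane source, C(x,t) = M/(n_e·A·√(4πDt)) · exp(−(x−vt)²/(4Dt)), with n_e·A the pore (flow) area.
Plume center vt = 0.049 × 2200 = 107.8 m, so the well at 110 m is 2.2 m downgradient of the peak.
√(4πDt) = 59.95 m, giving peak height M/(n_e·A·√(4πDt)) = 0.83/(0.43 × 7.8 × 59.95) = 0.004128 kg/m³.
(x−vt)²/(4Dt) = (2.2)²/(4 × 0.13 × 2200) = 0.004231; exp(−0.004231) = 0.9958.
C = 0.004128 × 0.9958 = 0.00411 kg/m³.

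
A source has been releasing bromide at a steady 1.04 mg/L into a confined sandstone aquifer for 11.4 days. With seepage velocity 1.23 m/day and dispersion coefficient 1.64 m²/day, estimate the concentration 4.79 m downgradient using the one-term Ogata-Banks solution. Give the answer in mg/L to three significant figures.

For a continuous step input, C/C₀ ≈ ½·erfc((x−vt)/(2√(Dt))).
vt = 1.23 × 11.4 = 14.022 m and 2√(Dt) = 2√(1.64 × 11.4) = 8.648 m.
Argument (x−vt)/(2√(Dt)) = (4.79 − 14.022)/8.648 = -1.068; ½·erfc(-1.068) = 0.9345.
C = 1.04 × 0.9345 = 0.972 mg/L.

0.972 mg/L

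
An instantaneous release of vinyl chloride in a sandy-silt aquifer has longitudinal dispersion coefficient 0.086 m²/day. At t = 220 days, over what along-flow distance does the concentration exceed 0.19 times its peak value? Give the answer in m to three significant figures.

22.4 m

The plume is Gaussian with σ = √(2Dt) = √(2 × 0.086 × 220) = 6.151 m.
C/C_peak = exp(−Δx²/(2σ²)) = 0.19 ⇒ Δx = σ·√(−2 ln 0.19) = 6.151 × 1.822 = 11.21 m.
Width = 2Δx = 22.4 m.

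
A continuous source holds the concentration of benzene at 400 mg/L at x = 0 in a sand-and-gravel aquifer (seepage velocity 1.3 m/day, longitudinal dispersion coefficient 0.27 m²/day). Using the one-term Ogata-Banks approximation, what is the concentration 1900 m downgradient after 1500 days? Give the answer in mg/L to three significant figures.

For a continuous step input, C/C₀ ≈ ½·erfc((x−vt)/(2√(Dt))).
vt = 1.3 × 1500 = 1950 m and 2√(Dt) = 2√(0.27 × 1500) = 40.25 m.
Argument (x−vt)/(2√(Dt)) = (1900 − 1950)/40.25 = -1.242; ½·erfc(-1.242) = 0.9605.
C = 400 × 0.9605 = 384 mg/L.

384 mg/L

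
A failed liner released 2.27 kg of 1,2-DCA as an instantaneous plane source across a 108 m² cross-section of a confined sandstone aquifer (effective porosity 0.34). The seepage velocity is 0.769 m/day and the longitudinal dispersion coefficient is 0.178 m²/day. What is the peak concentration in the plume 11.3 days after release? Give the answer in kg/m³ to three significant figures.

0.0123 kg/m³

The peak of an instantaneous 1D plume sits at x = vt; there the Gaussian factor is 1 and C_max = M/(n_e·A·√(4πDt)), where n_e·A is the pore area the mass is dissolved in.
√(4πDt) = √(4π × 0.178 × 11.3) = 5.028 m, so C_max = 2.27/(0.34 × 108 × 5.028) = 0.0123 kg/m³.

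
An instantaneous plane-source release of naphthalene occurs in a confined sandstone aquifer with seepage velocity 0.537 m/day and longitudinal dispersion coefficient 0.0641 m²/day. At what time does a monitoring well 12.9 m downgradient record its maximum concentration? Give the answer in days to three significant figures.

23.8 days

For the 1D instantaneous-source solution, setting ∂C/∂t = 0 at fixed x gives v²t² + 2Dt − x² = 0, so t = (√(D² + v²x²) − D)/v².
√(D² + v²x²) = √(0.0641² + 0.537² × 12.9²) = 6.928; v² = 0.288369.
t = (6.928 − 0.0641)/0.288369 = 23.8 days (vs. the pure-advection estimate x/v = 24.0 d).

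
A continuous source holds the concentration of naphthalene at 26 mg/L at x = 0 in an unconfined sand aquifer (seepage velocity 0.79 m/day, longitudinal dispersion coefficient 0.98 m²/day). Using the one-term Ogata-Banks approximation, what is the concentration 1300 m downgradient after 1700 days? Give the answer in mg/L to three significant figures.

For a continuous step input, C/C₀ ≈ ½·erfc((x−vt)/(2√(Dt))).
vt = 0.79 × 1700 = 1343 m and 2√(Dt) = 2√(0.98 × 1700) = 81.63 m.
Argument (x−vt)/(2√(Dt)) = (1300 − 1343)/81.63 = -0.5268; ½·erfc(-0.5268) = 0.7719.
C = 26 × 0.7719 = 20.1 mg/L.

20.1 mg/L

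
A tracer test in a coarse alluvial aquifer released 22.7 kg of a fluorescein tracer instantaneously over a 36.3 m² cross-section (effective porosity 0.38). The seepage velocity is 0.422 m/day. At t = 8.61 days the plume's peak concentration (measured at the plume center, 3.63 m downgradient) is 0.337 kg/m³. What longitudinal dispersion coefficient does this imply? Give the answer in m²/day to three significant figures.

At the plume center C_max = M/(n_e·A·√(4πDt)), so D = M²/(4πt·(n_e·A·C_max)²).
n_e·A·C_max = 0.38 × 36.3 × 0.337 = 4.649 kg/m.
D = 22.7²/(4π × 8.61 × 4.649²) = 0.220 m²/day.

0.220 m²/day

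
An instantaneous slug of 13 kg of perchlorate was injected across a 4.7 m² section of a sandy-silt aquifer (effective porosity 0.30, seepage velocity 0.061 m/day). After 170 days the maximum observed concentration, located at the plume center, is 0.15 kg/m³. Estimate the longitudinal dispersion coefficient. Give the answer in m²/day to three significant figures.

1.77 m²/day

At the plume center C_max = M/(n_e·A·√(4πDt)), so D = M²/(4πt·(n_e·A·C_max)²).
n_e·A·C_max = 0.30 × 4.7 × 0.15 = 0.2115 kg/m.
D = 13²/(4π × 170 × 0.2115²) = 1.77 m²/day.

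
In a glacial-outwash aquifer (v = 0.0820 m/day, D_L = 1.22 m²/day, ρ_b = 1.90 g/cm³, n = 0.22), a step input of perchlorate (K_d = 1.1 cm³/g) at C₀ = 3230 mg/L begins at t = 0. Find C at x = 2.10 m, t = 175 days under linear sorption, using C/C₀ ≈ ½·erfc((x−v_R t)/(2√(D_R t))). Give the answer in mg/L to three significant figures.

1470 mg/L

Retardation factor R = 1 + ρ_b·K_d/n = 1 + 1.90 × 1.1/0.22 = 10.50.
Sorption retards both mechanisms: v_R = v/R = 0.007810 m/day, D_R = D/R = 0.1162 m²/day.
v_R·t = 0.007810 × 175 = 1.36675 m; 2√(D_R t) = 9.019 m; argument = (2.10 − 1.36675)/9.019 = 0.08130.
C = C₀ × ½·erfc(0.08130) = 3230 × 0.4542 = 1470 mg/L.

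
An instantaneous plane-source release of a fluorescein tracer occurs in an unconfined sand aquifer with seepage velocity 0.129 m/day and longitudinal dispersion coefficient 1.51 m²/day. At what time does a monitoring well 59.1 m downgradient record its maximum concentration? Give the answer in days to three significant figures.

For the 1D instantaneous-source solution, setting ∂C/∂t = 0 at fixed x gives v²t² + 2Dt − x² = 0, so t = (√(D² + v²x²) − D)/v².
√(D² + v²x²) = √(1.51² + 0.129² × 59.1²) = 7.772; v² = 0.016641.
t = (7.772 − 1.51)/0.016641 = 376 days (vs. the pure-advection estimate x/v = 458 d).

376 days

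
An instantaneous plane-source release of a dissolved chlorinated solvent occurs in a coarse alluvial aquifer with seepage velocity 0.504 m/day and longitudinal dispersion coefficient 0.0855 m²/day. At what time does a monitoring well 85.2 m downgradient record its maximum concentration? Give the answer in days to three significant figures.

169 days

For the 1D instantaneous-source solution, setting ∂C/∂t = 0 at fixed x gives v²t² + 2Dt − x² = 0, so t = (√(D² + v²x²) − D)/v².
√(D² + v²x²) = √(0.0855² + 0.504² × 85.2²) = 42.94; v² = 0.254016.
t = (42.94 − 0.0855)/0.254016 = 169 days (vs. the pure-advection estimate x/v = 169 d).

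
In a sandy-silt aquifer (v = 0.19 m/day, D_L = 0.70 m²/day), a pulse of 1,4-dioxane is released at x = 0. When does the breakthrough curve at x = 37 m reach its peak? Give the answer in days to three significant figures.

For the 1D instantaneous-source solution, setting ∂C/∂t = 0 at fixed x gives v²t² + 2Dt − x² = 0, so t = (√(D² + v²x²) − D)/v².
√(D² + v²x²) = √(0.70² + 0.19² × 37²) = 7.065; v² = 0.0361.
t = (7.065 − 0.70)/0.0361 = 176 days (vs. the pure-advection estimate x/v = 195 d).

176 days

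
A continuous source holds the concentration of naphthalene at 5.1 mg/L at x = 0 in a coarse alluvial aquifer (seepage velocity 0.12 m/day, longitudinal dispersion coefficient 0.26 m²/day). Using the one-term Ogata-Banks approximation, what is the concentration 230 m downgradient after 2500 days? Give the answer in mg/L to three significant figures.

4.97 mg/L

For a continuous step input, C/C₀ ≈ ½·erfc((x−vt)/(2√(Dt))).
vt = 0.12 × 2500 = 300 m and 2√(Dt) = 2√(0.26 × 2500) = 50.99 m.
Argument (x−vt)/(2√(Dt)) = (230 − 300)/50.99 = -1.373; ½·erfc(-1.373) = 0.9739.
C = 5.1 × 0.9739 = 4.97 mg/L.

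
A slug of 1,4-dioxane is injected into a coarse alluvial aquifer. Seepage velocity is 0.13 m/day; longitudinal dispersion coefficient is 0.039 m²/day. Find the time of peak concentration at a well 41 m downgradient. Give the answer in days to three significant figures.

313 days

For the 1D instantaneous-source solution, setting ∂C/∂t = 0 at fixed x gives v²t² + 2Dt − x² = 0, so t = (√(D² + v²x²) − D)/v².
√(D² + v²x²) = √(0.039² + 0.13² × 41²) = 5.330; v² = 0.0169.
t = (5.330 − 0.039)/0.0169 = 313 days (vs. the pure-advection estimate x/v = 315 d).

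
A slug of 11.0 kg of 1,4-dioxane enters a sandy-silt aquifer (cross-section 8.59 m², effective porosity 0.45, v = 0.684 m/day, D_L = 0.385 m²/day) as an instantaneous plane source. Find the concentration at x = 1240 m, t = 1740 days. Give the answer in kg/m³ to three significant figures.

For an instantaneous plane source, C(x,t) = M/(n_e·A·√(4πDt)) · exp(−(x−vt)²/(4Dt)), with n_e·A the pore (flow) area.
Plume center vt = 0.684 × 1740 = 1190.16 m, so the well at 1240 m is 49.84 m downgradient of the peak.
√(4πDt) = 91.75 m, giving peak height M/(n_e·A·√(4πDt)) = 11.0/(0.45 × 8.59 × 91.75) = 0.03102 kg/m³.
(x−vt)²/(4Dt) = (49.84)²/(4 × 0.385 × 1740) = 0.9270; exp(−0.9270) = 0.3957.
C = 0.03102 × 0.3957 = 0.0123 kg/m³.

0.0123 kg/m³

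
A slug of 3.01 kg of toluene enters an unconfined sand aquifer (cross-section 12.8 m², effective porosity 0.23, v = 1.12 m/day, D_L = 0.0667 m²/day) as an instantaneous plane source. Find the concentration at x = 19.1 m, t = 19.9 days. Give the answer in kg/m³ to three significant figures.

For an instantaneous plane source, C(x,t) = M/(n_e·A·√(4πDt)) · exp(−(x−vt)²/(4Dt)), with n_e·A the pore (flow) area.
Plume center vt = 1.12 × 19.9 = 22.288 m, so the well at 19.1 m is 3.188 m upgradient of the peak.
√(4πDt) = 4.084 m, giving peak height M/(n_e·A·√(4πDt)) = 3.01/(0.23 × 12.8 × 4.084) = 0.2503 kg/m³.
(x−vt)²/(4Dt) = (-3.188)²/(4 × 0.0667 × 19.9) = 1.914; exp(−1.914) = 0.1475.
C = 0.2503 × 0.1475 = 0.0369 kg/m³.

0.0369 kg/m³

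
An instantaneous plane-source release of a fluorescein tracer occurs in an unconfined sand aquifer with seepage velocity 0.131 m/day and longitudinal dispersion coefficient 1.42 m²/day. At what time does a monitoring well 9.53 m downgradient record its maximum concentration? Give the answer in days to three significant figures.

For the 1D instantaneous-source solution, setting ∂C/∂t = 0 at fixed x gives v²t² + 2Dt − x² = 0, so t = (√(D² + v²x²) − D)/v².
√(D² + v²x²) = √(1.42² + 0.131² × 9.53²) = 1.891; v² = 0.017161.
t = (1.891 − 1.42)/0.017161 = 27.4 days (vs. the pure-advection estimate x/v = 72.7 d).

27.4 days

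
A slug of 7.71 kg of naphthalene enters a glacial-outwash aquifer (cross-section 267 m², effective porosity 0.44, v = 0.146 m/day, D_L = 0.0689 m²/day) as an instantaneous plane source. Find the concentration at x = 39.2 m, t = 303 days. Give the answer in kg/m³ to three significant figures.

0.00299 kg/m³

For an instantaneous plane source, C(x,t) = M/(n_e·A·√(4πDt)) · exp(−(x−vt)²/(4Dt)), with n_e·A the pore (flow) area.
Plume center vt = 0.146 × 303 = 44.238 m, so the well at 39.2 m is 5.038 m upgradient of the peak.
√(4πDt) = 16.20 m, giving peak height M/(n_e·A·√(4πDt)) = 7.71/(0.44 × 267 × 16.20) = 0.004051 kg/m³.
(x−vt)²/(4Dt) = (-5.038)²/(4 × 0.0689 × 303) = 0.3039; exp(−0.3039) = 0.7379.
C = 0.004051 × 0.7379 = 0.00299 kg/m³.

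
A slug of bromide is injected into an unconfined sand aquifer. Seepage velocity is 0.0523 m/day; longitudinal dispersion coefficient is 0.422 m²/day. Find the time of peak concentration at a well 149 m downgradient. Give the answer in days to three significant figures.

2700 days

For the 1D instantaneous-source solution, setting ∂C/∂t = 0 at fixed x gives v²t² + 2Dt − x² = 0, so t = (√(D² + v²x²) − D)/v².
√(D² + v²x²) = √(0.422² + 0.0523² × 149²) = 7.804; v² = 0.00273529.
t = (7.804 − 0.422)/0.00273529 = 2700 days (vs. the pure-advection estimate x/v = 2850 d).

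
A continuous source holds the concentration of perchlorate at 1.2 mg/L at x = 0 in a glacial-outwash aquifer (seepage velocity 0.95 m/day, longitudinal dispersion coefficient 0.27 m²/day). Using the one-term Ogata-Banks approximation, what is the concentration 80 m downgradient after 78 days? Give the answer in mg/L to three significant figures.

0.218 mg/L

For a continuous step input, C/C₀ ≈ ½·erfc((x−vt)/(2√(Dt))).
vt = 0.95 × 78 = 74.1 m and 2√(Dt) = 2√(0.27 × 78) = 9.178 m.
Argument (x−vt)/(2√(Dt)) = (80 − 74.1)/9.178 = 0.6428; ½·erfc(0.6428) = 0.1817.
C = 1.2 × 0.1817 = 0.218 mg/L.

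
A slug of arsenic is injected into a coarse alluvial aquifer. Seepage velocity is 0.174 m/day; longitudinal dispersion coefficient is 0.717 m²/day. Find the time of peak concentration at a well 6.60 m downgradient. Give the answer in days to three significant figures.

21.0 days

For the 1D instantaneous-source solution, setting ∂C/∂t = 0 at fixed x gives v²t² + 2Dt − x² = 0, so t = (√(D² + v²x²) − D)/v².
√(D² + v²x²) = √(0.717² + 0.174² × 6.60²) = 1.354; v² = 0.030276.
t = (1.354 − 0.717)/0.030276 = 21.0 days (vs. the pure-advection estimate x/v = 37.9 d).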